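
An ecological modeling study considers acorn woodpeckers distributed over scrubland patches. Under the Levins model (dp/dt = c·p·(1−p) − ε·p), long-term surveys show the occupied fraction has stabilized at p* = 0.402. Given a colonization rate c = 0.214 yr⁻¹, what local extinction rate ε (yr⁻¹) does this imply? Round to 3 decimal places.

At equilibrium c(1−p*) = ε.
ε = 0.214 × (1 − 0.402) = 0.214 × 0.5980 = 0.1280.

0.128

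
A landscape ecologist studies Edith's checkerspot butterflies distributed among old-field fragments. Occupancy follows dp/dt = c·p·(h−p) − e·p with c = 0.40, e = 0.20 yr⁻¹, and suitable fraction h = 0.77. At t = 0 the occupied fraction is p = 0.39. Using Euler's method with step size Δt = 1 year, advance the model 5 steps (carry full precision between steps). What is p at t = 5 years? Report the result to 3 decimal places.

0.325

Update rule: p ← p + [c·p·(h−p) − e·p]·Δt with Δt = 1.
step 1: Δp = -0.01872, p = 0.37128
step 2: Δp = -0.01504, p = 0.35624
step 3: Δp = -0.01229, p = 0.34395
step 4: Δp = -0.01017, p = 0.33378
step 5: Δp = -0.00851, p = 0.32526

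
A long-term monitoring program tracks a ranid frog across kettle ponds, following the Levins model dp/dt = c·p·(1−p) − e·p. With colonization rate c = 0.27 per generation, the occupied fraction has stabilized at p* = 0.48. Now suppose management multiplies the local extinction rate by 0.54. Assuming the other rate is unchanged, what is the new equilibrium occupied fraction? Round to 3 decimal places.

0.719

Balance c(1−p*) = e gives e = 0.27×(1 − 0.48000) = 0.14040.
New p* = 1 − e/c = 1 − 0.07582/0.27000 = 0.71919.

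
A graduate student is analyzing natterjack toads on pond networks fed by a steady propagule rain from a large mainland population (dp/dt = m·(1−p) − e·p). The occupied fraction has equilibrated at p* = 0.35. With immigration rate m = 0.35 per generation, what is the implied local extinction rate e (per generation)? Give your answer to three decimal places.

0.650

At equilibrium m(1−p*) = e·p*, so e = m(1−p*)/p*.
e = 0.35 × 0.6500 / 0.35 = 0.6500.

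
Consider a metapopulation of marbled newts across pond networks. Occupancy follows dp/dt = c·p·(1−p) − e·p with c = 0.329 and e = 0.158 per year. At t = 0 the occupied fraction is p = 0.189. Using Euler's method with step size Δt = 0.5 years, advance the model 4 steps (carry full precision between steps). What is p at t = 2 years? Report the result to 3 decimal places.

0.231

Update rule: p ← p + [c·p·(1−p) − e·p]·Δt with Δt = 0.5.
t = 0.5: p = 0.18900 + (+0.01028) = 0.19928
t = 1: p = 0.19928 + (+0.01051) = 0.20979
t = 1.5: p = 0.20979 + (+0.01070) = 0.22049
t = 2: p = 0.22049 + (+0.01085) = 0.23134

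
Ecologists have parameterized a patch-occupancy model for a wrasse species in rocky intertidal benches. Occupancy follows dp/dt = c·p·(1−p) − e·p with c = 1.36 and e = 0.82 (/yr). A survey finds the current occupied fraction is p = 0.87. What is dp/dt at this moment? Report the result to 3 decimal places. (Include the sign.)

-0.560

Colonization term: c·p·(1−p) = 1.36×0.87×0.1300 = 0.15382.
Extinction term: e·p = 0.71340.
dp/dt = 0.15382 − 0.71340 = -0.55958.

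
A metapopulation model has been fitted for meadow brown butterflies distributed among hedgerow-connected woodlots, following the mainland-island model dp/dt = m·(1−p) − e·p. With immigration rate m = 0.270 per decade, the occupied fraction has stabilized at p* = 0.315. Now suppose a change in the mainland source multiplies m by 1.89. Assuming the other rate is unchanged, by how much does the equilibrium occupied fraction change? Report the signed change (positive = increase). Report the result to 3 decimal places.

Balance m(1−p*) = e·p* gives e = m(1−p*)/p* = 0.270×0.68500/0.31500 = 0.58714.
New p* = m/(m+e) = 0.51030/(0.51030+0.58714) = 0.46499.
Δp* = 0.46499 − 0.31500 = +0.14999.

0.150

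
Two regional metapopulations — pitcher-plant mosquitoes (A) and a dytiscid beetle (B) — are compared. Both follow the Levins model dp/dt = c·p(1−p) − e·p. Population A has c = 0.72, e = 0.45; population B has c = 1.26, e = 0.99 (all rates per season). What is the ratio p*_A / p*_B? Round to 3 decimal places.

1.750

A: p*_A = 1 − 0.45/0.72 = 0.3750.
B: p*_B = 1 − 0.99/1.26 = 0.2143.
p*_A / p*_B = 0.3750/0.2143 = 1.7500.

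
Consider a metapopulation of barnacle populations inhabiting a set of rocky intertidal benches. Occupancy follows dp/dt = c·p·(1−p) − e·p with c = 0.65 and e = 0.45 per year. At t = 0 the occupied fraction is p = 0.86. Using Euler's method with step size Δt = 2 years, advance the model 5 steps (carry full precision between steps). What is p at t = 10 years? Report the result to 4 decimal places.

0.2960

Update rule: p ← p + [c·p·(1−p) − e·p]·Δt with Δt = 2.
  1  |  dp/dt·Δt = -0.617480  |  p_1 = 0.242520
  2  |  dp/dt·Δt = +0.020547  |  p_2 = 0.263067
  3  |  dp/dt·Δt = +0.015261  |  p_3 = 0.278328
  4  |  dp/dt·Δt = +0.010625  |  p_4 = 0.288953
  5  |  dp/dt·Δt = +0.007039  |  p_5 = 0.295992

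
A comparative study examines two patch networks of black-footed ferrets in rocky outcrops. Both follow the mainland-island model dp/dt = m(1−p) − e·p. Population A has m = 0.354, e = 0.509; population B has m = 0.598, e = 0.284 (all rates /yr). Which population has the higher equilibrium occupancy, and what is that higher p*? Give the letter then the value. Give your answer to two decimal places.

A: p*_A = m/(m+e) = 0.354/0.8630 = 0.4102.
B: p*_B = 0.598/0.8820 = 0.6780.
B is higher at 0.6780.

B, 0.68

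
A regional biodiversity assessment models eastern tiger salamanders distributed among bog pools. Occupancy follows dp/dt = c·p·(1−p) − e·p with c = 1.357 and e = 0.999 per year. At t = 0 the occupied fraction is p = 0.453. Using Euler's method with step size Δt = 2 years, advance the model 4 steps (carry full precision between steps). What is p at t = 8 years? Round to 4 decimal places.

0.2621

Update rule: p ← p + [c·p·(1−p) − e·p]·Δt with Δt = 2.
  1  |  dp/dt·Δt = -0.232589  |  p_1 = 0.220411
  2  |  dp/dt·Δt = +0.025966  |  p_2 = 0.246376
  3  |  dp/dt·Δt = +0.011662  |  p_3 = 0.258038
  4  |  dp/dt·Δt = +0.004047  |  p_4 = 0.262085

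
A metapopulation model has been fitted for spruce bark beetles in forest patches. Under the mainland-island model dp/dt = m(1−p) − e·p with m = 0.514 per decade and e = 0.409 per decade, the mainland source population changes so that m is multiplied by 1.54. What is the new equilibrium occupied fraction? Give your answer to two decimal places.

Before: p* = 0.514/(0.514+0.409) = 0.5569.
After: m = 0.79156, e = 0.409; p* = 0.79156/1.2006 = 0.6593.

0.66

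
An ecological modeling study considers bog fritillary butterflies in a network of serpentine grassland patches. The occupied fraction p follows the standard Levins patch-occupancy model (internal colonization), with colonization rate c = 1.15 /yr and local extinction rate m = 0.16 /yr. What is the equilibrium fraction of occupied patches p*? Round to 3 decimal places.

0.861

At equilibrium, colonization balances extinction: c·p*·(1−p*) = m·p*.
So p* = 1 − m/c = 1 − 0.16/1.15 = 1 − 0.1391 = 0.8609.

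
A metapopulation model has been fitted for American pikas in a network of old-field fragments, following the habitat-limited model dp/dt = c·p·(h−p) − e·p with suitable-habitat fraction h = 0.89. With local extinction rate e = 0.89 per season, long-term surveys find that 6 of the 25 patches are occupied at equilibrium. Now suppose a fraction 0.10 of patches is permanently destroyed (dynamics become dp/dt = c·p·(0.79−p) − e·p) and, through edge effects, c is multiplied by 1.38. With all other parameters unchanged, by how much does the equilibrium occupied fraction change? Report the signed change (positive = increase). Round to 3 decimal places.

Observed p* = 6/25 = 0.24000.
Balance c(h−p*) = e gives c = e/(0.89 − 0.24000) = 0.89/0.65000 = 1.36923.
New p* = 0.79 − e/c = 0.79 − 0.89000/1.88954 = 0.31899.
Δp* = 0.31899 − 0.24000 = +0.07899.

0.079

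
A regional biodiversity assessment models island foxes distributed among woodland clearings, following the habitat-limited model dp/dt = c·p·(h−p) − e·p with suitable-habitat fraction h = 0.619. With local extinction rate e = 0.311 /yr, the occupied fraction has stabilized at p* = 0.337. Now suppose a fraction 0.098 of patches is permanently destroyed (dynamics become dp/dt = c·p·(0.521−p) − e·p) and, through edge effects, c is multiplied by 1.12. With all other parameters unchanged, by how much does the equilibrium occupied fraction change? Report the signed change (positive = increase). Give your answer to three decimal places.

-0.068

Balance c(h−p*) = e gives c = e/(0.619 − 0.33700) = 0.311/0.28200 = 1.10284.
New p* = 0.521 − e/c = 0.521 − 0.31100/1.23518 = 0.26921.
Δp* = 0.26921 − 0.33700 = -0.06779.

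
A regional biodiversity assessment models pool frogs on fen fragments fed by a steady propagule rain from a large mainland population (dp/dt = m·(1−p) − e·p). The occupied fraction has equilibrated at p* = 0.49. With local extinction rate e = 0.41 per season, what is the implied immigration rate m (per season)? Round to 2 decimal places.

0.39

At equilibrium m(1−p*) = e·p*, so m = e·p*/(1−p*).
m = 0.41 × 0.49 / 0.5100 = 0.2009/0.5100 = 0.3939.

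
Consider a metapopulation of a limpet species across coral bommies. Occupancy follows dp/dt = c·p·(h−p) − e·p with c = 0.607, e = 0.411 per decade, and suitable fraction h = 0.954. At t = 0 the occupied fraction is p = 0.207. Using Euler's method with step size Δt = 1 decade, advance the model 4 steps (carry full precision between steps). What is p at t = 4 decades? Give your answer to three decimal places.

0.237

Update rule: p ← p + [c·p·(h−p) − e·p]·Δt with Δt = 1.
p: 0.20700 → 0.21578  (Δp = +0.00878)
p: 0.21578 → 0.22379  (Δp = +0.00801)
p: 0.22379 → 0.23100  (Δp = +0.00721)
p: 0.23100 → 0.23744  (Δp = +0.00644)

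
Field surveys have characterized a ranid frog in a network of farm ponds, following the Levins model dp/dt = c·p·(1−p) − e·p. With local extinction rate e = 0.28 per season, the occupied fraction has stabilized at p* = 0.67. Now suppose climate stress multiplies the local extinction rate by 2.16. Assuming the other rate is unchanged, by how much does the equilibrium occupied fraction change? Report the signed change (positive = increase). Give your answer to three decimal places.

-0.383

Balance c(1−p*) = e gives c = e/(1 − 0.67000) = 0.28/0.33000 = 0.84848.
New p* = 1 − e/c = 1 − 0.60480/0.84848 = 0.28720.
Δp* = 0.28720 − 0.67000 = -0.38280.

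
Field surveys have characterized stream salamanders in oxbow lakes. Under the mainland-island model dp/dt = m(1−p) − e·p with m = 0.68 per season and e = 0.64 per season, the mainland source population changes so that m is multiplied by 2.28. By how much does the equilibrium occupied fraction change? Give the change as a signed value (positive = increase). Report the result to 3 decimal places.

0.193

Before: p* = 0.68/(0.68+0.64) = 0.5152.
After: m = 1.5504, e = 0.64; p* = 1.5504/2.1904 = 0.7078.
Δp* = 0.7078 − 0.5152 = +0.1927.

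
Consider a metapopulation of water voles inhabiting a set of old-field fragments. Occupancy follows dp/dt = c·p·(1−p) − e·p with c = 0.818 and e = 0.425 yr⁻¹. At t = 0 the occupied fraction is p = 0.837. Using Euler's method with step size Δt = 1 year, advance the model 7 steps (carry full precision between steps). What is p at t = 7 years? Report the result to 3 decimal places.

Update rule: p ← p + [c·p·(1−p) − e·p]·Δt with Δt = 1.
step 1: Δp = -0.24412, p = 0.59288
step 2: Δp = -0.05453, p = 0.53835
step 3: Δp = -0.02550, p = 0.51285
step 4: Δp = -0.01359, p = 0.49925
step 5: Δp = -0.00768, p = 0.49157
step 6: Δp = -0.00448, p = 0.48709
step 7: Δp = -0.00265, p = 0.48444

0.484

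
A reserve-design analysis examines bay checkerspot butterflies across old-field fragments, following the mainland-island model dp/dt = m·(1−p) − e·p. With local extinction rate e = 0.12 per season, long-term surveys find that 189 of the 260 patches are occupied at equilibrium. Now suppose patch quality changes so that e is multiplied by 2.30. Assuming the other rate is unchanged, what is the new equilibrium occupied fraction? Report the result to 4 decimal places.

Observed p* = 189/260 = 0.72692.
Balance m(1−p*) = e·p* gives m = e·p*/(1−p*) = 0.12×0.72692/0.27308 = 0.31943.
New p* = m/(m+e) = 0.31943/(0.31943+0.27600) = 0.53647.

0.5365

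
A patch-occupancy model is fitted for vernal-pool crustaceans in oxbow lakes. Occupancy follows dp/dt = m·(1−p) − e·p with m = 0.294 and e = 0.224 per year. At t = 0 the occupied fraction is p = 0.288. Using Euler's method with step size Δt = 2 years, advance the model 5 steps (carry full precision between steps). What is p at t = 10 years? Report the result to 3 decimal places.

0.568

Update rule: p ← p + [m·(1−p) − e·p]·Δt with Δt = 2.
t = 2: p = 0.28800 + (+0.28963) = 0.57763
t = 4: p = 0.57763 + (-0.01043) = 0.56721
t = 6: p = 0.56721 + (+0.00038) = 0.56758
t = 8: p = 0.56758 + (-0.00001) = 0.56757
t = 10: p = 0.56757 + (+0.00000) = 0.56757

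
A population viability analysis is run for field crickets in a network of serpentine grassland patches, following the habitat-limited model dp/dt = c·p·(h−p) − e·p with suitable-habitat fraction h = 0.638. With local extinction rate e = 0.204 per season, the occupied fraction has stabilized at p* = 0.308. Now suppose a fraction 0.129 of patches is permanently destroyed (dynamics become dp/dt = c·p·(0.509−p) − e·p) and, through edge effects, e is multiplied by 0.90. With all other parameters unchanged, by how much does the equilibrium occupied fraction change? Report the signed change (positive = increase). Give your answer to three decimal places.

Balance c(h−p*) = e gives c = e/(0.638 − 0.30800) = 0.204/0.33000 = 0.61818.
New p* = 0.509 − e/c = 0.509 − 0.18360/0.61818 = 0.21200.
Δp* = 0.21200 − 0.30800 = -0.09600.

-0.096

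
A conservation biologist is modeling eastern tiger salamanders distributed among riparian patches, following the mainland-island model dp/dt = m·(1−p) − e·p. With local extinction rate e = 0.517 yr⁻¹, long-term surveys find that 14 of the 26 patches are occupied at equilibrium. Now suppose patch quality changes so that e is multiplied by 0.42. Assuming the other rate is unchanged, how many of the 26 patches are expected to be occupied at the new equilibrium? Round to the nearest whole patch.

Observed p* = 14/26 = 0.53846.
Balance m(1−p*) = e·p* gives m = e·p*/(1−p*) = 0.517×0.53846/0.46154 = 0.60316.
New p* = m/(m+e) = 0.60316/(0.60316+0.21714) = 0.73529.
Expected occupied = 26 × 0.73529 = 19.12 ≈ 19.

19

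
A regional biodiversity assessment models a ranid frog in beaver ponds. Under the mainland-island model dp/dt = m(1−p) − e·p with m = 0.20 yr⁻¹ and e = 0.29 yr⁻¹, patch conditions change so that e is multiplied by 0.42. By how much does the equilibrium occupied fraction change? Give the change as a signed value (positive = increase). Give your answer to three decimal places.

0.213

Before: p* = 0.20/(0.20+0.29) = 0.4082.
After: m = 0.2, e = 0.1218; p* = 0.2/0.3218 = 0.6215.
Δp* = 0.6215 − 0.4082 = +0.2133.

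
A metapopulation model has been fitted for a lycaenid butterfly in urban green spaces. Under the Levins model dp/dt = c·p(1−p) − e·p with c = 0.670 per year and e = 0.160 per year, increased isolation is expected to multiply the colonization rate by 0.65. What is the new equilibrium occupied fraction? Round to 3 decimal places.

Before: p* = 1 − 0.160/0.670 = 0.7612.
After the change, c = 0.4355, e = 0.16, so p* = 1 − 0.16/0.4355 = 0.6326.

0.633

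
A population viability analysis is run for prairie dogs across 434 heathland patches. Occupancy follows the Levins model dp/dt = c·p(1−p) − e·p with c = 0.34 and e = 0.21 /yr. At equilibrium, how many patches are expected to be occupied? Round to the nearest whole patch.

166

p* = 1 − e/c = 1 − 0.21/0.34 = 0.3824.
Expected occupied patches = N × p* = 434 × 0.3824 = 165.94 ≈ 166.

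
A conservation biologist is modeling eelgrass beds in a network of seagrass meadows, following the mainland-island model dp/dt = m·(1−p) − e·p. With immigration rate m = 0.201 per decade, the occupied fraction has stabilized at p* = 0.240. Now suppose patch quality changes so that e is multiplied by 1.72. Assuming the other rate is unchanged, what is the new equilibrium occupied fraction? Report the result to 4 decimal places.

0.1551

Balance m(1−p*) = e·p* gives e = m(1−p*)/p* = 0.201×0.76000/0.24000 = 0.63650.
New p* = m/(m+e) = 0.20100/(0.20100+1.09478) = 0.15512.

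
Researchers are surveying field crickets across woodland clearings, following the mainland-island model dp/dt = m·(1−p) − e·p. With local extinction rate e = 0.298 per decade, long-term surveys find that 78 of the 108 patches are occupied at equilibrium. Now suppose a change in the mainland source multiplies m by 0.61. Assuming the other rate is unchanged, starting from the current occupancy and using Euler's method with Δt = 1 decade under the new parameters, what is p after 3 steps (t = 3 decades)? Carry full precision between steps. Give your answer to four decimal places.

Observed p* = 78/108 = 0.72222.
Balance m(1−p*) = e·p* gives m = e·p*/(1−p*) = 0.298×0.72222/0.27778 = 0.77480.
Starting from p₀ = 0.72222; update p ← p + (dp/dt)·Δt with the new parameters.
p: 0.72222 → 0.63829  (Δp = -0.08394)
p: 0.63829 → 0.61903  (Δp = -0.01925)
p: 0.61903 → 0.61462  (Δp = -0.00442)

0.6146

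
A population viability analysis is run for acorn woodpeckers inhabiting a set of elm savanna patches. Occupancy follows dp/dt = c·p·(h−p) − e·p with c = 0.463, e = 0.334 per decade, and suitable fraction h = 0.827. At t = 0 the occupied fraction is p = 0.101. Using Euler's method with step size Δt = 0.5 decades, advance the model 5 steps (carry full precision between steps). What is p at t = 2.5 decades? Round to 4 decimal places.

0.1015

Update rule: p ← p + [c·p·(h−p) − e·p]·Δt with Δt = 0.5.
step 1: Δp = +0.00011, p = 0.10111
step 2: Δp = +0.00011, p = 0.10121
step 3: Δp = +0.00010, p = 0.10132
step 4: Δp = +0.00010, p = 0.10142
step 5: Δp = +0.00010, p = 0.10152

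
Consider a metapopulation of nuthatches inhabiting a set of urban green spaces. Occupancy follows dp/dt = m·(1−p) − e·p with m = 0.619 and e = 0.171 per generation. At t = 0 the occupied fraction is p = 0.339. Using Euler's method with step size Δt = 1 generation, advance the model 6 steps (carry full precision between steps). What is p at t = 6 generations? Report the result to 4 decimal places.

0.7835

Update rule: p ← p + [m·(1−p) − e·p]·Δt with Δt = 1.
p: 0.33900 → 0.69019  (Δp = +0.35119)
p: 0.69019 → 0.76394  (Δp = +0.07375)
p: 0.76394 → 0.77943  (Δp = +0.01549)
p: 0.77943 → 0.78268  (Δp = +0.00325)
p: 0.78268 → 0.78336  (Δp = +0.00068)
p: 0.78336 → 0.78351  (Δp = +0.00014)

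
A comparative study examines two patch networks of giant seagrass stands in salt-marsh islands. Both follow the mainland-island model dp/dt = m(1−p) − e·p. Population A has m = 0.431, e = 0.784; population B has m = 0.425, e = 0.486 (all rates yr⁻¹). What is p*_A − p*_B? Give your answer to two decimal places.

-0.11

A: p*_A = m/(m+e) = 0.431/1.2150 = 0.3547.
B: p*_B = 0.425/0.9110 = 0.4665.
p*_A − p*_B = 0.3547 − 0.4665 = -0.1118.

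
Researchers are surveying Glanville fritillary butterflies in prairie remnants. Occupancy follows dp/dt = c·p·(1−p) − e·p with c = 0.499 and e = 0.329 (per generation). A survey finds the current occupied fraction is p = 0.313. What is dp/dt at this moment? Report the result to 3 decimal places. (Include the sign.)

Colonization term: c·p·(1−p) = 0.499×0.313×0.6870 = 0.10730.
Extinction term: e·p = 0.10298.
dp/dt = 0.10730 − 0.10298 = 0.00432.

0.004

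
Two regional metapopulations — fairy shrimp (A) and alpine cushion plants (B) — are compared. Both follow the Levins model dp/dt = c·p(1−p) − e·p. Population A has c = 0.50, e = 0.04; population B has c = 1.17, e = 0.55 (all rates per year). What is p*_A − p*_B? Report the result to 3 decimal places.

0.390

A: p*_A = 1 − 0.04/0.50 = 0.9200.
B: p*_B = 1 − 0.55/1.17 = 0.5299.
p*_A − p*_B = 0.9200 − 0.5299 = 0.3901.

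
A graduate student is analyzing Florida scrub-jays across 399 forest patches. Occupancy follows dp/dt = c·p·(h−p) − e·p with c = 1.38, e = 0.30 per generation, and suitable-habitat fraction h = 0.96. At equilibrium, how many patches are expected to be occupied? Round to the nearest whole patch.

p* = h − e/c = 0.96 − 0.2174 = 0.7426.
Expected occupied patches = N × p* = 399 × 0.7426 = 296.30 ≈ 296.

296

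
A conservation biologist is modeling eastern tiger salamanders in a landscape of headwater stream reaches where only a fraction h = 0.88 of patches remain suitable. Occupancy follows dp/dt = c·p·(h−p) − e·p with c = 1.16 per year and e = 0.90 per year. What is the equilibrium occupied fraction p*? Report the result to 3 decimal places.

0.104

Setting dp/dt = 0 and dividing by p* gives c·(h−p*) = e.
So p* = h − e/c = 0.88 − 0.90/1.16 = 0.88 − 0.7759 = 0.1041.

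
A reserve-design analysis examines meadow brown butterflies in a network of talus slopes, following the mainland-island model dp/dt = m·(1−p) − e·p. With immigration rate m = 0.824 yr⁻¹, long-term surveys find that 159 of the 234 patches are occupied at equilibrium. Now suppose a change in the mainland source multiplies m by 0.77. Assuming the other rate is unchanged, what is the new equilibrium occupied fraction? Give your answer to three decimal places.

0.620

Observed p* = 159/234 = 0.67949.
Balance m(1−p*) = e·p* gives e = m(1−p*)/p* = 0.824×0.32051/0.67949 = 0.38867.
New p* = m/(m+e) = 0.63448/(0.63448+0.38867) = 0.62012.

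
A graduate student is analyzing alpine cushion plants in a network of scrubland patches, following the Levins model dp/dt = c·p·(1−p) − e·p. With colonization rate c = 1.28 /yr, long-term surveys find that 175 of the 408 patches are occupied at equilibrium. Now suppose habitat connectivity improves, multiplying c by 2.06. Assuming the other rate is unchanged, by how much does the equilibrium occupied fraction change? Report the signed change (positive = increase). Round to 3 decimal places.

Observed p* = 175/408 = 0.42892.
Balance c(1−p*) = e gives e = 1.28×(1 − 0.42892) = 0.73098.
New p* = 1 − e/c = 1 − 0.73098/2.63680 = 0.72278.
Δp* = 0.72278 − 0.42892 = +0.29386.

0.294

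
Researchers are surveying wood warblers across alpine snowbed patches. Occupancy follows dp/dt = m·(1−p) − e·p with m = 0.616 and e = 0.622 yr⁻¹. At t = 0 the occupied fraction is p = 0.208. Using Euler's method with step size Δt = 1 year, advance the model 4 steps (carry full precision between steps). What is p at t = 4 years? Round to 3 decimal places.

0.497

Update rule: p ← p + [m·(1−p) − e·p]·Δt with Δt = 1.
p: 0.20800 → 0.56650  (Δp = +0.35850)
p: 0.56650 → 0.48117  (Δp = -0.08532)
p: 0.48117 → 0.50148  (Δp = +0.02031)
p: 0.50148 → 0.49665  (Δp = -0.00483)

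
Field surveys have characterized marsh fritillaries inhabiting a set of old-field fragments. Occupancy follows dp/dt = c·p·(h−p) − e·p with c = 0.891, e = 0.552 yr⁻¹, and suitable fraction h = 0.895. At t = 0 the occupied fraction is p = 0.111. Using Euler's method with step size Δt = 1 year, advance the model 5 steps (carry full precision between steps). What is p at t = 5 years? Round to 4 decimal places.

0.1929

Update rule: p ← p + [c·p·(h−p) − e·p]·Δt with Δt = 1.
  1  |  dp/dt·Δt = +0.016266  |  p_1 = 0.127266
  2  |  dp/dt·Δt = +0.016806  |  p_2 = 0.144072
  3  |  dp/dt·Δt = +0.016867  |  p_3 = 0.160939
  4  |  dp/dt·Δt = +0.016424  |  p_4 = 0.177363
  5  |  dp/dt·Δt = +0.015504  |  p_5 = 0.192867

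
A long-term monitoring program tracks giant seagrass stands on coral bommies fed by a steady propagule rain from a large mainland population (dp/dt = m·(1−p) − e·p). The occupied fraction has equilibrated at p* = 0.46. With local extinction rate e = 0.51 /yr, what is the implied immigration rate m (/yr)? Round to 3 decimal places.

0.434

At equilibrium m(1−p*) = e·p*, so m = e·p*/(1−p*).
m = 0.51 × 0.46 / 0.5400 = 0.2346/0.5400 = 0.4344.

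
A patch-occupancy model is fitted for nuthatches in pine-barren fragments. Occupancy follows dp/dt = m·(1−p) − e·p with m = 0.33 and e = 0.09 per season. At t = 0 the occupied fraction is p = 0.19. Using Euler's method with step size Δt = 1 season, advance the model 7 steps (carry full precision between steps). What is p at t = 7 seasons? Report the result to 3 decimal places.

0.773

Update rule: p ← p + [m·(1−p) − e·p]·Δt with Δt = 1.
p: 0.19000 → 0.44020  (Δp = +0.25020)
p: 0.44020 → 0.58532  (Δp = +0.14512)
p: 0.58532 → 0.66948  (Δp = +0.08417)
p: 0.66948 → 0.71830  (Δp = +0.04882)
p: 0.71830 → 0.74661  (Δp = +0.02831)
p: 0.74661 → 0.76304  (Δp = +0.01642)
p: 0.76304 → 0.77256  (Δp = +0.00952)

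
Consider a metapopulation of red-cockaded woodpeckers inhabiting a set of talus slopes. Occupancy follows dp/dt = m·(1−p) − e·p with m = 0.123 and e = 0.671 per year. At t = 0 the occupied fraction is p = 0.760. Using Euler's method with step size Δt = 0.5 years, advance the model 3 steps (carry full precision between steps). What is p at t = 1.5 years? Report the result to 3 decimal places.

0.288

Update rule: p ← p + [m·(1−p) − e·p]·Δt with Δt = 0.5.
t = 0.5: p = 0.76000 + (-0.24022) = 0.51978
t = 1: p = 0.51978 + (-0.14485) = 0.37493
t = 1.5: p = 0.37493 + (-0.08735) = 0.28758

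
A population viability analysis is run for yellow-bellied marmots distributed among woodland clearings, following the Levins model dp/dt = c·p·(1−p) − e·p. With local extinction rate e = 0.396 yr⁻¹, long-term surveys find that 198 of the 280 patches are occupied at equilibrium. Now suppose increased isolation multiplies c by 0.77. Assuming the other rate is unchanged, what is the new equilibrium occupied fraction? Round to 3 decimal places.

Observed p* = 198/280 = 0.70714.
Balance c(1−p*) = e gives c = e/(1 − 0.70714) = 0.396/0.29286 = 1.35218.
New p* = 1 − e/c = 1 − 0.39600/1.04118 = 0.61966.

0.620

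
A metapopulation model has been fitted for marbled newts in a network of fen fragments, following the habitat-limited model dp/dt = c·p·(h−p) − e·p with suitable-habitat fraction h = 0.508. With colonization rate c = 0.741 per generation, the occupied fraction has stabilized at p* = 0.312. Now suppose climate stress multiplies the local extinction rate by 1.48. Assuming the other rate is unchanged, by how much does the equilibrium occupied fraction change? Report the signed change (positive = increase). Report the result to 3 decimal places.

-0.094

Balance c(h−p*) = e gives e = 0.741×(0.508 − 0.31200) = 0.14524.
New p* = 0.508 − e/c = 0.508 − 0.21496/0.74100 = 0.21791.
Δp* = 0.21791 − 0.31200 = -0.09409.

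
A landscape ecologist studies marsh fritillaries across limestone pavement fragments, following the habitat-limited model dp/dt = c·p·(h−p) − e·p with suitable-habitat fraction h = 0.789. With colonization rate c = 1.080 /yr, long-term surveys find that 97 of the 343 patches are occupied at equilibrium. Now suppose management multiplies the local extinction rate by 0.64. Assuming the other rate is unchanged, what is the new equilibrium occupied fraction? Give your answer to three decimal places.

Observed p* = 97/343 = 0.28280.
Balance c(h−p*) = e gives e = 1.080×(0.789 − 0.28280) = 0.54670.
New p* = 0.789 − e/c = 0.789 − 0.34989/1.08000 = 0.46503.

0.465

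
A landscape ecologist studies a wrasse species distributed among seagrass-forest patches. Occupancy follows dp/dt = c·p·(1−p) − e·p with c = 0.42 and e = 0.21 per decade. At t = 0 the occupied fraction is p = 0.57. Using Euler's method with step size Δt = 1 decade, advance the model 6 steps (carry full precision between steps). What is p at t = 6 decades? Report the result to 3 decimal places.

Update rule: p ← p + [c·p·(1−p) − e·p]·Δt with Δt = 1.
t = 1: p = 0.57000 + (-0.01676) = 0.55324
t = 2: p = 0.55324 + (-0.01237) = 0.54087
t = 3: p = 0.54087 + (-0.00928) = 0.53159
t = 4: p = 0.53159 + (-0.00705) = 0.52453
t = 5: p = 0.52453 + (-0.00540) = 0.51913
t = 6: p = 0.51913 + (-0.00417) = 0.51496

0.515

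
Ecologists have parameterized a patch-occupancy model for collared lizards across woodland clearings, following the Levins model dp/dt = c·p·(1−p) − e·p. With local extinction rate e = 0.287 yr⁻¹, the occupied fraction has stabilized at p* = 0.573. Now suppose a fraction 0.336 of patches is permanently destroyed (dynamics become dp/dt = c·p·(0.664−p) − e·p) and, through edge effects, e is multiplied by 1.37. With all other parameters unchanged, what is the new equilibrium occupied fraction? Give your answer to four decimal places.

Balance c(1−p*) = e gives c = e/(1 − 0.57300) = 0.287/0.42700 = 0.67213.
New p* = 0.664 − e/c = 0.664 − 0.39319/0.67213 = 0.07901.

0.0790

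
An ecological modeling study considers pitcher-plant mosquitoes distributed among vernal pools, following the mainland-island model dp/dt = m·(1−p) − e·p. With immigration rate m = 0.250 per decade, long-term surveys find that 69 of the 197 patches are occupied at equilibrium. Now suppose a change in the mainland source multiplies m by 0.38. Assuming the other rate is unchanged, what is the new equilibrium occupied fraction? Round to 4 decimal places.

Observed p* = 69/197 = 0.35025.
Balance m(1−p*) = e·p* gives e = m(1−p*)/p* = 0.250×0.64975/0.35025 = 0.46378.
New p* = m/(m+e) = 0.09500/(0.09500+0.46378) = 0.17001.

0.1700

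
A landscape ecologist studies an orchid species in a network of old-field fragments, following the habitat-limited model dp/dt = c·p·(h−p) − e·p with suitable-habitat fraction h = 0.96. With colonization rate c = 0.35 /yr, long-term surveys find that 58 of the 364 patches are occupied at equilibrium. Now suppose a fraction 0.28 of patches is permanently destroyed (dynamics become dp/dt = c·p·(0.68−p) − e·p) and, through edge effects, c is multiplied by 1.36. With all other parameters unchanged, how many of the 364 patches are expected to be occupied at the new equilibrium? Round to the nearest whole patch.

33

Observed p* = 58/364 = 0.15934.
Balance c(h−p*) = e gives e = 0.35×(0.96 − 0.15934) = 0.28023.
New p* = 0.68 − e/c = 0.68 − 0.28023/0.47600 = 0.09128.
Expected occupied = 364 × 0.09128 = 33.23 ≈ 33.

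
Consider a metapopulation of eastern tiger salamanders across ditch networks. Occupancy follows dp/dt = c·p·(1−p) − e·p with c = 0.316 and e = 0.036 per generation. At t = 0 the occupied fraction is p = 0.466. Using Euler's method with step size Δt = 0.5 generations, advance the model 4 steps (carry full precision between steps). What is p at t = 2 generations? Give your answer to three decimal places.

Update rule: p ← p + [c·p·(1−p) − e·p]·Δt with Δt = 0.5.
t = 0.5: p = 0.46600 + (+0.03093) = 0.49693
t = 1: p = 0.49693 + (+0.03055) = 0.52748
t = 1.5: p = 0.52748 + (+0.02989) = 0.55737
t = 2: p = 0.55737 + (+0.02895) = 0.58632

0.586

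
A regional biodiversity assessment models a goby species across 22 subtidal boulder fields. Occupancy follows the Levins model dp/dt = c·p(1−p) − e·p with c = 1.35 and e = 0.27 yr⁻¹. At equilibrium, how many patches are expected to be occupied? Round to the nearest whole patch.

p* = 1 − e/c = 1 − 0.27/1.35 = 0.8000.
Expected occupied patches = N × p* = 22 × 0.8000 = 17.60 ≈ 18.

18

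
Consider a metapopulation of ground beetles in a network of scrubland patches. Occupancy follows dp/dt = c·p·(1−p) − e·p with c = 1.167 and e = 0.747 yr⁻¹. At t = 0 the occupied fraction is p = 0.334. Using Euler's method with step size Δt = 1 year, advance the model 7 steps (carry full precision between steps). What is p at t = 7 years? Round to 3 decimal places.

0.359

Update rule: p ← p + [c·p·(1−p) − e·p]·Δt with Δt = 1.
t = 1: p = 0.33400 + (+0.01009) = 0.34409
t = 2: p = 0.34409 + (+0.00635) = 0.35044
t = 3: p = 0.35044 + (+0.00387) = 0.35431
t = 4: p = 0.35431 + (+0.00231) = 0.35662
t = 5: p = 0.35662 + (+0.00136) = 0.35798
t = 6: p = 0.35798 + (+0.00080) = 0.35878
t = 7: p = 0.35878 + (+0.00047) = 0.35925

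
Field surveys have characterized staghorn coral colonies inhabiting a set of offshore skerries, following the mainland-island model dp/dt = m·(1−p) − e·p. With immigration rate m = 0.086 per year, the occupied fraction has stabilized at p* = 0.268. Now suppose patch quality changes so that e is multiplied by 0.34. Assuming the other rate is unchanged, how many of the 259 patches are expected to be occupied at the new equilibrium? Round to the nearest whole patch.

134

Balance m(1−p*) = e·p* gives e = m(1−p*)/p* = 0.086×0.73200/0.26800 = 0.23490.
New p* = m/(m+e) = 0.08600/(0.08600+0.07987) = 0.51848.
Expected occupied = 259 × 0.51848 = 134.29 ≈ 134.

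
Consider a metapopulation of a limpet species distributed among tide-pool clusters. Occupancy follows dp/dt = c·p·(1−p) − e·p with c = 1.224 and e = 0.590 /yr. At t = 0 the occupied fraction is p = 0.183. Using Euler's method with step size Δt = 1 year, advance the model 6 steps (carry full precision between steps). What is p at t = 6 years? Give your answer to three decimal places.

Update rule: p ← p + [c·p·(1−p) − e·p]·Δt with Δt = 1.
p: 0.18300 → 0.25803  (Δp = +0.07503)
p: 0.25803 → 0.34013  (Δp = +0.08210)
p: 0.34013 → 0.41417  (Δp = +0.07404)
p: 0.41417 → 0.46679  (Δp = +0.05262)
p: 0.46679 → 0.49604  (Δp = +0.02924)
p: 0.49604 → 0.50936  (Δp = +0.01332)

0.509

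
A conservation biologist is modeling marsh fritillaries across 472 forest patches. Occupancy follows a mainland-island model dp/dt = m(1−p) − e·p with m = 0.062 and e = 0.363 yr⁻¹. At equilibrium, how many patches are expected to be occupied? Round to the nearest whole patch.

69

p* = m/(m+e) = 0.062/0.4250 = 0.1459.
Expected occupied patches = N × p* = 472 × 0.1459 = 68.86 ≈ 69.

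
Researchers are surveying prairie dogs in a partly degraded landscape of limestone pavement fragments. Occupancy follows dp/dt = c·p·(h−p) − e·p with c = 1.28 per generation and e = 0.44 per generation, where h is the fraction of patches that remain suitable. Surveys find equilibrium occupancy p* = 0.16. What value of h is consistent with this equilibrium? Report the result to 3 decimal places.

At equilibrium c(h−p*) = e, so h = p* + e/c.
h = 0.16 + 0.44/1.28 = 0.16 + 0.3438 = 0.5038.

0.504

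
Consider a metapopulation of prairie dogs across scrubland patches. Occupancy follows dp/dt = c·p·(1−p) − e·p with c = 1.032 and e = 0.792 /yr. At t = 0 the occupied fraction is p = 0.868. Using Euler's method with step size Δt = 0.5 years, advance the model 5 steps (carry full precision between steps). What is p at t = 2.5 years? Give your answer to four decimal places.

0.3493

Update rule: p ← p + [c·p·(1−p) − e·p]·Δt with Δt = 0.5.
  1  |  dp/dt·Δt = -0.284607  |  p_1 = 0.583393
  2  |  dp/dt·Δt = -0.105612  |  p_2 = 0.477781
  3  |  dp/dt·Δt = -0.060456  |  p_3 = 0.417325
  4  |  dp/dt·Δt = -0.039788  |  p_4 = 0.377537
  5  |  dp/dt·Δt = -0.028243  |  p_5 = 0.349294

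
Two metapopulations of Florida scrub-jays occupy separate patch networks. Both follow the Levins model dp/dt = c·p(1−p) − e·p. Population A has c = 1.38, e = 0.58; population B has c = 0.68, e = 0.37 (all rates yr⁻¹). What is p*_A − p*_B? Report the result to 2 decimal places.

A: p*_A = 1 − 0.58/1.38 = 0.5797.
B: p*_B = 1 − 0.37/0.68 = 0.4559.
p*_A − p*_B = 0.5797 − 0.4559 = 0.1238.

0.12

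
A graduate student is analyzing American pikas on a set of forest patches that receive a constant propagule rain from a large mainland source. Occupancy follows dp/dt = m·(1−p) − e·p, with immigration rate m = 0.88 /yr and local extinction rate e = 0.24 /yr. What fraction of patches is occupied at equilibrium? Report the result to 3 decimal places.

Setting dp/dt = 0: m − m·p* = e·p*, so m = (m+e)·p*.
p* = m/(m+e) = 0.88/(0.88+0.24) = 0.88/1.1200 = 0.7857.

0.786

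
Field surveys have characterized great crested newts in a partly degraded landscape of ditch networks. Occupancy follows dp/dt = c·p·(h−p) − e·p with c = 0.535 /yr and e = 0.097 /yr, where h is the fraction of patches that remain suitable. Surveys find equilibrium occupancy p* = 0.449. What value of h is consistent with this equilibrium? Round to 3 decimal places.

0.630

At equilibrium c(h−p*) = e, so h = p* + e/c.
h = 0.449 + 0.097/0.535 = 0.449 + 0.1813 = 0.6303.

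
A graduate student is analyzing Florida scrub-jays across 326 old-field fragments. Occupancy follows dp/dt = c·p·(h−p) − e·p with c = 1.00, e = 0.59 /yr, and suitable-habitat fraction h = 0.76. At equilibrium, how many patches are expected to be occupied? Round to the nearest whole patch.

55

p* = h − e/c = 0.76 − 0.5900 = 0.1700.
Expected occupied patches = N × p* = 326 × 0.1700 = 55.42 ≈ 55.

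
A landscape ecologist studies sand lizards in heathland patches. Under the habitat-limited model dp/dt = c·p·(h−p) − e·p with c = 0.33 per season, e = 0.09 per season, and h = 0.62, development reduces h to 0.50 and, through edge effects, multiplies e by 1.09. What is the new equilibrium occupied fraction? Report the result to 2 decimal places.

0.20

Before: p* = h − e/c = 0.62 − 0.09/0.33 = 0.62 − 0.2727 = 0.3473.
After: c = 0.33, e = 0.0981, h = 0.50; p* = 0.50 − 0.0981/0.33 = 0.2027.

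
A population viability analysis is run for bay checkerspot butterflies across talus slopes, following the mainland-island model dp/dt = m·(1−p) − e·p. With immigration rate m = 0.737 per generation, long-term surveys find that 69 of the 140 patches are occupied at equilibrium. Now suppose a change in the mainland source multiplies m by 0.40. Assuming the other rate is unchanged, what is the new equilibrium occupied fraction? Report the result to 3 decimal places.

Observed p* = 69/140 = 0.49286.
Balance m(1−p*) = e·p* gives e = m(1−p*)/p* = 0.737×0.50714/0.49286 = 0.75835.
New p* = m/(m+e) = 0.29480/(0.29480+0.75835) = 0.27992.

0.280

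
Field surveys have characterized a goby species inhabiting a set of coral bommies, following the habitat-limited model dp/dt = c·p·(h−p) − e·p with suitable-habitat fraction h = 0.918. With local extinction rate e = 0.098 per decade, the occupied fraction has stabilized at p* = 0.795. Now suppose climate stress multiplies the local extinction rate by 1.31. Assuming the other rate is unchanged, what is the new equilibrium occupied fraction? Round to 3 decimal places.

Balance c(h−p*) = e gives c = e/(0.918 − 0.79500) = 0.098/0.12300 = 0.79675.
New p* = 0.918 − e/c = 0.918 − 0.12838/0.79675 = 0.75687.

0.757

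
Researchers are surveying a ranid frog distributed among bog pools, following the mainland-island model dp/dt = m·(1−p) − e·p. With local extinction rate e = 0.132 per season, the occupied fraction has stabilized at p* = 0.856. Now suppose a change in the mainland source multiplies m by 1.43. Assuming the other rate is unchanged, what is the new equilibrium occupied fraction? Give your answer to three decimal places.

Balance m(1−p*) = e·p* gives m = e·p*/(1−p*) = 0.132×0.85600/0.14400 = 0.78467.
New p* = m/(m+e) = 1.12208/(1.12208+0.13200) = 0.89474.

0.895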